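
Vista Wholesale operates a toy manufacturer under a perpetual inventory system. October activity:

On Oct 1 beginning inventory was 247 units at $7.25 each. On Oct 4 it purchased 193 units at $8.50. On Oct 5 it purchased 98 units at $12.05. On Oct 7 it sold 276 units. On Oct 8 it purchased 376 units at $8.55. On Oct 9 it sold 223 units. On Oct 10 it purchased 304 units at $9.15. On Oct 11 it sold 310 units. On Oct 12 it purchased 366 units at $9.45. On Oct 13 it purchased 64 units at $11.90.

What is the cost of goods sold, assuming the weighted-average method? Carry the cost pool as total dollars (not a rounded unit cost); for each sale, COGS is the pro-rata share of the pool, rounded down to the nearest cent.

After Oct 1: 247 on hand, pool $1,790.75 (≈ $7.2500 each)
After Oct 4: 440 on hand, pool $3,431.25 (≈ $7.7983 each)
After Oct 5: 538 on hand, pool $4,612.15 (≈ $8.5728 each)
Oct 7, sell 276: 276/538 × $4,612.15 → $2,366.08
After Oct 8: 638 on hand, pool $5,460.87 (≈ $8.5594 each)
Oct 9, sell 223: 223/638 × $5,460.87 → $1,908.73
After Oct 10: 719 on hand, pool $6,333.74 (≈ $8.8091 each)
Oct 11, sell 310: 310/719 × $6,333.74 → $2,730.81
After Oct 12: 775 on hand, pool $7,061.63 (≈ $9.1118 each)
After Oct 13: 839 on hand, pool $7,823.23 (≈ $9.3245 each)
Total COGS = $2,366.08 + $1,908.73 + $2,730.81 = $7,005.62
Ending inventory (cost pool remaining) = $7,823.23
Check: goods available $14,828.85 = COGS $7,005.62 + ending $7,823.23

COGS = $7,005.62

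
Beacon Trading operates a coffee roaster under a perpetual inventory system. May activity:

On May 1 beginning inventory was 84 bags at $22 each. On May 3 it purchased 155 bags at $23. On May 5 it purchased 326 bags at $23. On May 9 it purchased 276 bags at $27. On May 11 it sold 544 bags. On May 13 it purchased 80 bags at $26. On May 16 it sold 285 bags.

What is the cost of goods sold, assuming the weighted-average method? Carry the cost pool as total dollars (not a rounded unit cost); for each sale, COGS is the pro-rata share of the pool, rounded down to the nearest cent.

After May 1: 84 on hand, pool $1,848.00 (≈ $22.0000 each)
After May 3: 239 on hand, pool $5,413.00 (≈ $22.6485 each)
After May 5: 565 on hand, pool $12,911.00 (≈ $22.8513 each)
After May 9: 841 on hand, pool $20,363.00 (≈ $24.2128 each)
May 11, sell 544: 544/841 × $20,363.00 → $13,171.78
After May 13: 377 on hand, pool $9,271.22 (≈ $24.5921 each)
May 16, sell 285: 285/377 × $9,271.22 → $7,008.74
Total COGS = $13,171.78 + $7,008.74 = $20,180.52
Ending inventory (cost pool remaining) = $2,262.48

COGS = $20,180.52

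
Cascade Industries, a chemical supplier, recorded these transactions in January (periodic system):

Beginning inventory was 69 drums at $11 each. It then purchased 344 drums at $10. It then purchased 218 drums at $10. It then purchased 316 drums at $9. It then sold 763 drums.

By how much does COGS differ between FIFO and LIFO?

FIFO COGS: 69 @ $11 + 344 @ $10 + 218 @ $10 + 132 @ $9 = $7,567
LIFO COGS: 316 @ $9 + 218 @ $10 + 229 @ $10 = $7,314
Difference = |$7,567 − $7,314| = $253

$253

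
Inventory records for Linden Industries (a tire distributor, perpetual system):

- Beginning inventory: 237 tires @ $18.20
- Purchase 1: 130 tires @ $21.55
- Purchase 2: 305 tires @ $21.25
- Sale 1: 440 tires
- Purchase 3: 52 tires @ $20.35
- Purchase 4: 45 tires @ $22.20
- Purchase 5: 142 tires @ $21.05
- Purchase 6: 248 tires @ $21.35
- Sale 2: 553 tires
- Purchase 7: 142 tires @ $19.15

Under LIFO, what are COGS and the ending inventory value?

Sale 1 (440) [LIFO — newest first]: 305 @ $21.25 + 130 @ $21.55 + 5 @ $18.20 = $9,373.75
Sale 2 (553) [LIFO — newest first]: 248 @ $21.35 + 142 @ $21.05 + 45 @ $22.20 + 52 @ $20.35 + 66 @ $18.20 = $11,542.30
Total COGS = $9,373.75 + $11,542.30 = $20,916.05
Ending inventory: 166 @ $18.20 + 142 @ $19.15 = $5,740.50
Check: goods available $26,656.55 = COGS $20,916.05 + ending $5,740.50

COGS = $20,916.05; ending inventory = $5,740.50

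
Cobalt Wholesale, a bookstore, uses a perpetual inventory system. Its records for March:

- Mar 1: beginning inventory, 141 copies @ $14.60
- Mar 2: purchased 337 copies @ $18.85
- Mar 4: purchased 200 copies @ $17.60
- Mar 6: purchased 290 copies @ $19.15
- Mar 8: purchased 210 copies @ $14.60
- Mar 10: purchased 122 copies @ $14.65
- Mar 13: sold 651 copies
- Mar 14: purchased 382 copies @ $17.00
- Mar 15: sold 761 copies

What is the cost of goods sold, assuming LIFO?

COGS = $24,341.60

Mar 13, 651 sold [LIFO — newest first]: 122 @ $14.65 + 210 @ $14.60 + 290 @ $19.15 + 29 @ $17.60 = $10,917.20
Mar 15, 761 sold [LIFO — newest first]: 382 @ $17.00 + 171 @ $17.60 + 208 @ $18.85 = $13,424.40
Total COGS = $10,917.20 + $13,424.40 = $24,341.60
Ending inventory: 141 @ $14.60 + 129 @ $18.85 = $4,490.25
Check: goods available $28,831.85 = COGS $24,341.60 + ending $4,490.25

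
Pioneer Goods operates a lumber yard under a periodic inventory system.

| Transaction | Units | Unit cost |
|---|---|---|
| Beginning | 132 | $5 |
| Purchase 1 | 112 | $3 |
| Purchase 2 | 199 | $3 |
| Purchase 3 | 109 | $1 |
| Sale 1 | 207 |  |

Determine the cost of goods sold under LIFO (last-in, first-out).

Sale 1 (207) [LIFO — newest first]: 109 @ $1 + 98 @ $3 = $403
Ending inventory: 132 @ $5 + 112 @ $3 + 101 @ $3 = $1,299
Check: goods available $1,702 = COGS $403 + ending $1,299

COGS = $403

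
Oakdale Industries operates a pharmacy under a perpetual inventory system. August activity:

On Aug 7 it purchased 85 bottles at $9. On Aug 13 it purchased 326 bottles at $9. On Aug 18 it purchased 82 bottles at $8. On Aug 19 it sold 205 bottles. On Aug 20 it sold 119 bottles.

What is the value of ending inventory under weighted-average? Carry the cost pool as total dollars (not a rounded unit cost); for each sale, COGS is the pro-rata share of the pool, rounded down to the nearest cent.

After Aug 7: 85 on hand, pool $765.00 (≈ $9.0000 each)
After Aug 13: 411 on hand, pool $3,699.00 (≈ $9.0000 each)
After Aug 18: 493 on hand, pool $4,355.00 (≈ $8.8337 each)
Aug 19, sell 205: 205/493 × $4,355.00 → $1,810.90
Aug 20, sell 119: 119/288 × $2,544.10 → $1,051.20
Total COGS = $1,810.90 + $1,051.20 = $2,862.10
Ending inventory (cost pool remaining) = $1,492.90

Ending inventory = $1,492.90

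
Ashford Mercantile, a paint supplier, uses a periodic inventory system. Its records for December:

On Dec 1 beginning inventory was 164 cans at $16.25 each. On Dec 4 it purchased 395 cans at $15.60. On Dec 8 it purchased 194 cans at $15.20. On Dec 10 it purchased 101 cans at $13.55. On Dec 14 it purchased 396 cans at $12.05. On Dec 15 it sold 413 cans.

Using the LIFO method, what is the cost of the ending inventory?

Dec 15, 413 sold [LIFO — newest first]: 396 @ $12.05 + 17 @ $13.55 = $5,002.15
Ending inventory: 164 @ $16.25 + 395 @ $15.60 + 194 @ $15.20 + 84 @ $13.55 = $12,914.00

Ending inventory = $12,914.00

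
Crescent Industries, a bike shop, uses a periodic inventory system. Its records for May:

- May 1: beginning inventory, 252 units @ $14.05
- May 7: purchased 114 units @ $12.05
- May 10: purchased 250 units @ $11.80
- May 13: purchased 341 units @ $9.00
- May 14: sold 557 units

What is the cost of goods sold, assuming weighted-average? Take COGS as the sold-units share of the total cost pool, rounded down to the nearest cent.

May 14, sell 557: 557/957 × $10,933.30 → $6,363.47
Ending inventory (cost pool remaining) = $4,569.83

COGS = $6,363.47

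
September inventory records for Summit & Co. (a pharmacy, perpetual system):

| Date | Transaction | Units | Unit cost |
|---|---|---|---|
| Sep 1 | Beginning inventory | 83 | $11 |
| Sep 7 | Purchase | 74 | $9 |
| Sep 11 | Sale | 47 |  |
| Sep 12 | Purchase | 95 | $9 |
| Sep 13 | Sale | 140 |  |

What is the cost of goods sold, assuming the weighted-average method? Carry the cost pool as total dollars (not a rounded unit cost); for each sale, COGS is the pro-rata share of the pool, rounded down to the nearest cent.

After Sep 1: 83 on hand, pool $913.00 (≈ $11.0000 each)
After Sep 7: 157 on hand, pool $1,579.00 (≈ $10.0573 each)
Sep 11, sell 47: 47/157 × $1,579.00 → $472.69
After Sep 12: 205 on hand, pool $1,961.31 (≈ $9.5674 each)
Sep 13, sell 140: 140/205 × $1,961.31 → $1,339.43
Total COGS = $472.69 + $1,339.43 = $1,812.12
Ending inventory (cost pool remaining) = $621.88
Check: goods available $2,434.00 = COGS $1,812.12 + ending $621.88

COGS = $1,812.12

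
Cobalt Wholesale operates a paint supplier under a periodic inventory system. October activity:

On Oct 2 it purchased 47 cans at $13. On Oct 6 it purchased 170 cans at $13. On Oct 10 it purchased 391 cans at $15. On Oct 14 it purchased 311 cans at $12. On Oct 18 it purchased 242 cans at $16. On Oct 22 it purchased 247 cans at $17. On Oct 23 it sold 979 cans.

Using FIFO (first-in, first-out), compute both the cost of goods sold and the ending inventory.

COGS = $13,378; ending inventory = $7,111

Oct 23, 979 sold [FIFO — oldest first]: 47 @ $13 + 170 @ $13 + 391 @ $15 + 311 @ $12 + 60 @ $16 = $13,378
Ending inventory: 182 @ $16 + 247 @ $17 = $7,111
Check: goods available $20,489 = COGS $13,378 + ending $7,111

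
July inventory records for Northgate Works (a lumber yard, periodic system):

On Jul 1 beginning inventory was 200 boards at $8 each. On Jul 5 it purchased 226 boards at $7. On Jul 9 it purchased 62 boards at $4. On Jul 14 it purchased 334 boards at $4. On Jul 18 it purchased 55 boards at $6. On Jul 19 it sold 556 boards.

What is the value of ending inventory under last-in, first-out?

Jul 19, 556 sold [LIFO — newest first]: 55 @ $6 + 334 @ $4 + 62 @ $4 + 105 @ $7 = $2,649
Ending inventory: 200 @ $8 + 121 @ $7 = $2,447
Check: goods available $5,096 = COGS $2,649 + ending $2,447

Ending inventory = $2,447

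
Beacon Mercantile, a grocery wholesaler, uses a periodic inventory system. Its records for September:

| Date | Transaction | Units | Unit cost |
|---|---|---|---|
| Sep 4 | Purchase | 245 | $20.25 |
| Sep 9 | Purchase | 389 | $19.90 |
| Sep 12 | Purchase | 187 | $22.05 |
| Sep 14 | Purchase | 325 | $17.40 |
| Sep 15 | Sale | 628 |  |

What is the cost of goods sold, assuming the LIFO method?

COGS = $12,086.75

Sep 15, 628 sold [LIFO — newest first]: 325 @ $17.40 + 187 @ $22.05 + 116 @ $19.90 = $12,086.75
Ending inventory: 245 @ $20.25 + 273 @ $19.90 = $10,393.95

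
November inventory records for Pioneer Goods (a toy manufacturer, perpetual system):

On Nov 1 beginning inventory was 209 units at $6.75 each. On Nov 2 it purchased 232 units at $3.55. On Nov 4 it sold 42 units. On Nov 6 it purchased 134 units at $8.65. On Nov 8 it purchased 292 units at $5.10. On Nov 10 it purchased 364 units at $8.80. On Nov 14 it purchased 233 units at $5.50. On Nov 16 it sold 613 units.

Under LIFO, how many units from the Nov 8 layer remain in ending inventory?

276

Nov 4, 42 sold [LIFO — newest first]: 42 @ $3.55 = $149.10
Nov 16, 613 sold [LIFO — newest first]: 233 @ $5.50 + 364 @ $8.80 + 16 @ $5.10 = $4,566.30
Total COGS = $149.10 + $4,566.30 = $4,715.40
Ending inventory: 209 @ $6.75 + 190 @ $3.55 + 134 @ $8.65 + 276 @ $5.10 = $4,651.95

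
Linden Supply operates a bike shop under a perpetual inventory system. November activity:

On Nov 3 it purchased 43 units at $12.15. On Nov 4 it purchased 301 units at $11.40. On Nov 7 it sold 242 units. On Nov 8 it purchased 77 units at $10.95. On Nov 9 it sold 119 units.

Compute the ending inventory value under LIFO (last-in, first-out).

Nov 7, 242 sold [LIFO — newest first]: 242 @ $11.40 = $2,758.80
Nov 9, 119 sold [LIFO — newest first]: 77 @ $10.95 + 42 @ $11.40 = $1,321.95
Total COGS = $2,758.80 + $1,321.95 = $4,080.75
Ending inventory: 43 @ $12.15 + 17 @ $11.40 = $716.25
Check: goods available $4,797.00 = COGS $4,080.75 + ending $716.25

Ending inventory = $716.25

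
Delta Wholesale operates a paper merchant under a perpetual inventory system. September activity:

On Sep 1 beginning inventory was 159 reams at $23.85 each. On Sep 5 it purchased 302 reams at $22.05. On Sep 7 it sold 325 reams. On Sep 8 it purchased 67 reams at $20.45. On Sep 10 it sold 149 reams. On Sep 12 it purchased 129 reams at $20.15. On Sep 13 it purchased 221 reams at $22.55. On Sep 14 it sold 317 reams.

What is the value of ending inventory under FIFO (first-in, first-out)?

Sep 7, 325 sold [FIFO — oldest first]: 159 @ $23.85 + 166 @ $22.05 = $7,452.45
Sep 10, 149 sold [FIFO — oldest first]: 136 @ $22.05 + 13 @ $20.45 = $3,264.65
Sep 14, 317 sold [FIFO — oldest first]: 54 @ $20.45 + 129 @ $20.15 + 134 @ $22.55 = $6,725.35
Total COGS = $7,452.45 + $3,264.65 + $6,725.35 = $17,442.45
Ending inventory: 87 @ $22.55 = $1,961.85

Ending inventory = $1,961.85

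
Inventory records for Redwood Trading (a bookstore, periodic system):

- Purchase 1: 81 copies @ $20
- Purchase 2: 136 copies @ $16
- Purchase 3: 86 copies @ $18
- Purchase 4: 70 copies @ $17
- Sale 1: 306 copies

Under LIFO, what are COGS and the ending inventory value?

COGS = $5,194; ending inventory = $1,340

Sale 1 (306) [LIFO — newest first]: 70 @ $17 + 86 @ $18 + 136 @ $16 + 14 @ $20 = $5,194
Ending inventory: 67 @ $20 = $1,340
Check: goods available $6,534 = COGS $5,194 + ending $1,340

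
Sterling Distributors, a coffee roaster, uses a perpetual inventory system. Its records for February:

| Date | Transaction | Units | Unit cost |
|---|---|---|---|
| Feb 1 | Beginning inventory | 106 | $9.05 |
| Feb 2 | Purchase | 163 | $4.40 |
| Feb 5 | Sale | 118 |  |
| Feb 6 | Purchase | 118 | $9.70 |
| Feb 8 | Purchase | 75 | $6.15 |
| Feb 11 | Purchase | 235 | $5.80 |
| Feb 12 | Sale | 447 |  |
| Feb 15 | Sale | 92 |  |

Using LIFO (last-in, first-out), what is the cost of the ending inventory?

Ending inventory = $362.00

Feb 5, 118 sold [LIFO — newest first]: 118 @ $4.40 = $519.20
Feb 12, 447 sold [LIFO — newest first]: 235 @ $5.80 + 75 @ $6.15 + 118 @ $9.70 + 19 @ $4.40 = $3,052.45
Feb 15, 92 sold [LIFO — newest first]: 26 @ $4.40 + 66 @ $9.05 = $711.70
Total COGS = $519.20 + $3,052.45 + $711.70 = $4,283.35
Ending inventory: 40 @ $9.05 = $362.00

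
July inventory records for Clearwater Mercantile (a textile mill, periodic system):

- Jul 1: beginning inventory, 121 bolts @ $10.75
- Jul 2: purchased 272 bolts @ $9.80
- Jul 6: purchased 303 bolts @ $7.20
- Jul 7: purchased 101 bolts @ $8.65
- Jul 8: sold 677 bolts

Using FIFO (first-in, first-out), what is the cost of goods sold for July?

COGS = $6,011.15

Jul 8, 677 sold [FIFO — oldest first]: 121 @ $10.75 + 272 @ $9.80 + 284 @ $7.20 = $6,011.15
Ending inventory: 19 @ $7.20 + 101 @ $8.65 = $1,010.45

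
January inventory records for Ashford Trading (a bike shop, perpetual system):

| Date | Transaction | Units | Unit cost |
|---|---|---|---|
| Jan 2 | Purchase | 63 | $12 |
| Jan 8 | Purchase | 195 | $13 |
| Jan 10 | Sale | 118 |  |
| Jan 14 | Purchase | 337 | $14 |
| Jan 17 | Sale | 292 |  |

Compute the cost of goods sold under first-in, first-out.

Jan 10, 118 sold [FIFO — oldest first]: 63 @ $12 + 55 @ $13 = $1,471
Jan 17, 292 sold [FIFO — oldest first]: 140 @ $13 + 152 @ $14 = $3,948
Total COGS = $1,471 + $3,948 = $5,419
Ending inventory: 185 @ $14 = $2,590
Check: goods available $8,009 = COGS $5,419 + ending $2,590

COGS = $5,419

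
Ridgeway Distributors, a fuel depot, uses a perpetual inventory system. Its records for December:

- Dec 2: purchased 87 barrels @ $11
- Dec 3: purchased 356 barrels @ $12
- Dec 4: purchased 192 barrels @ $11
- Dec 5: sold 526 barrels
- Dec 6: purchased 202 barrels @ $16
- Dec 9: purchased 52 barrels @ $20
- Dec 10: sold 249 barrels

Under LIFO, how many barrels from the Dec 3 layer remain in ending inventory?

Dec 5, 526 sold [LIFO — newest first]: 192 @ $11 + 334 @ $12 = $6,120
Dec 10, 249 sold [LIFO — newest first]: 52 @ $20 + 197 @ $16 = $4,192
Total COGS = $6,120 + $4,192 = $10,312
Ending inventory: 87 @ $11 + 22 @ $12 + 5 @ $16 = $1,301

22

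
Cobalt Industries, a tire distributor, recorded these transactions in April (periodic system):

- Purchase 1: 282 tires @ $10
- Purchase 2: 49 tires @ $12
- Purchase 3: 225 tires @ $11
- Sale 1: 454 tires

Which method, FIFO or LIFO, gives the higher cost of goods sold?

LIFO

FIFO COGS: 282 @ $10 + 49 @ $12 + 123 @ $11 = $4,761
LIFO COGS: 225 @ $11 + 49 @ $12 + 180 @ $10 = $4,863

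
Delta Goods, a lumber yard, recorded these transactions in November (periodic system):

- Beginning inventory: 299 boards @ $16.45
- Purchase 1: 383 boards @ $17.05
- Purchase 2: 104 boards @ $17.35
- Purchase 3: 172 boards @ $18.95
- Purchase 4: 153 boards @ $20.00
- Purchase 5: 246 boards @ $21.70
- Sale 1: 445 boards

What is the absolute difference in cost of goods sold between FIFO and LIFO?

FIFO COGS: 299 @ $16.45 + 146 @ $17.05 = $7,407.85
LIFO COGS: 246 @ $21.70 + 153 @ $20.00 + 46 @ $18.95 = $9,269.90
Difference = |$7,407.85 − $9,269.90| = $1,862.05

$1,862.05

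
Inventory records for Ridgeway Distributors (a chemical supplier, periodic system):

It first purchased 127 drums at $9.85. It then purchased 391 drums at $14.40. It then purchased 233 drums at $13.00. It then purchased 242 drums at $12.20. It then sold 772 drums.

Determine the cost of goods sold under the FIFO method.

COGS = $10,166.55

Sale 1 (772) [FIFO — oldest first]: 127 @ $9.85 + 391 @ $14.40 + 233 @ $13.00 + 21 @ $12.20 = $10,166.55
Ending inventory: 221 @ $12.20 = $2,696.20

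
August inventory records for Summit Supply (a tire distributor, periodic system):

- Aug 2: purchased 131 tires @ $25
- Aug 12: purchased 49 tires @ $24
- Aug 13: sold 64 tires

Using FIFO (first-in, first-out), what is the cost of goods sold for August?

COGS = $1,600

Aug 13, 64 sold [FIFO — oldest first]: 64 @ $25 = $1,600
Ending inventory: 67 @ $25 + 49 @ $24 = $2,851
Check: goods available $4,451 = COGS $1,600 + ending $2,851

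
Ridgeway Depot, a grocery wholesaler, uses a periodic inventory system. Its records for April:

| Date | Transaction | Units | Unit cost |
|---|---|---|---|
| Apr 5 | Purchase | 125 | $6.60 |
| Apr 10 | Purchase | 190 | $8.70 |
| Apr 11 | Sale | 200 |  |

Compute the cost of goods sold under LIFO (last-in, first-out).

COGS = $1,719.00

Apr 11, 200 sold [LIFO — newest first]: 190 @ $8.70 + 10 @ $6.60 = $1,719.00
Ending inventory: 115 @ $6.60 = $759.00
Check: goods available $2,478.00 = COGS $1,719.00 + ending $759.00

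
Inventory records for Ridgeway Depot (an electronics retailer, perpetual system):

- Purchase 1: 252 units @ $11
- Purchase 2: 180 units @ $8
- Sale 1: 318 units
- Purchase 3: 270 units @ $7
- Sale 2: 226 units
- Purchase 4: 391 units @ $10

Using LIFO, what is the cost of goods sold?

Sale 1 (318) [LIFO — newest first]: 180 @ $8 + 138 @ $11 = $2,958
Sale 2 (226) [LIFO — newest first]: 226 @ $7 = $1,582
Total COGS = $2,958 + $1,582 = $4,540
Ending inventory: 114 @ $11 + 44 @ $7 + 391 @ $10 = $5,472

COGS = $4,540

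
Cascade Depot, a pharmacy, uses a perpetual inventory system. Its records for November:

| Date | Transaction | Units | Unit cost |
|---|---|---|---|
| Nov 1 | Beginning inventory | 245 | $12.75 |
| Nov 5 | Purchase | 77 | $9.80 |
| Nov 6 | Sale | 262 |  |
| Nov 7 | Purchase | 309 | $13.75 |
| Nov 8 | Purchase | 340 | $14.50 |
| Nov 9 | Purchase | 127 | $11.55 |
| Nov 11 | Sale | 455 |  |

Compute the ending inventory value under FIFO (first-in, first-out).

Nov 6, 262 sold [FIFO — oldest first]: 245 @ $12.75 + 17 @ $9.80 = $3,290.35
Nov 11, 455 sold [FIFO — oldest first]: 60 @ $9.80 + 309 @ $13.75 + 86 @ $14.50 = $6,083.75
Total COGS = $3,290.35 + $6,083.75 = $9,374.10
Ending inventory: 254 @ $14.50 + 127 @ $11.55 = $5,149.85
Check: goods available $14,523.95 = COGS $9,374.10 + ending $5,149.85

Ending inventory = $5,149.85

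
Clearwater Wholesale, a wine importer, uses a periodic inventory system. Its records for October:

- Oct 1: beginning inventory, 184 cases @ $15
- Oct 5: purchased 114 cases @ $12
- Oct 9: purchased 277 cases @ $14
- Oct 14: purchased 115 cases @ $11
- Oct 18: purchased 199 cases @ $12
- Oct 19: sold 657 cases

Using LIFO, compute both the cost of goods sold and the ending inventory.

Oct 19, 657 sold [LIFO — newest first]: 199 @ $12 + 115 @ $11 + 277 @ $14 + 66 @ $12 = $8,323
Ending inventory: 184 @ $15 + 48 @ $12 = $3,336

COGS = $8,323; ending inventory = $3,336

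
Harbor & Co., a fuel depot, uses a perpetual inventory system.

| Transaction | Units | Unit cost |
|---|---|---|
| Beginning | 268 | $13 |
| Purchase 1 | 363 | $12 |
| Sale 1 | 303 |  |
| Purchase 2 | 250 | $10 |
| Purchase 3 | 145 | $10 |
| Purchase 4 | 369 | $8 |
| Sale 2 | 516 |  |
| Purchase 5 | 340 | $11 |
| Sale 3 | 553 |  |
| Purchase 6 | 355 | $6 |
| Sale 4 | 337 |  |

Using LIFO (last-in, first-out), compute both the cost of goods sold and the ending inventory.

COGS = $15,950; ending inventory = $4,662

Sale 1 (303) [LIFO — newest first]: 303 @ $12 = $3,636
Sale 2 (516) [LIFO — newest first]: 369 @ $8 + 145 @ $10 + 2 @ $10 = $4,422
Sale 3 (553) [LIFO — newest first]: 340 @ $11 + 213 @ $10 = $5,870
Sale 4 (337) [LIFO — newest first]: 337 @ $6 = $2,022
Total COGS = $3,636 + $4,422 + $5,870 + $2,022 = $15,950
Ending inventory: 268 @ $13 + 60 @ $12 + 35 @ $10 + 18 @ $6 = $4,662
Check: goods available $20,612 = COGS $15,950 + ending $4,662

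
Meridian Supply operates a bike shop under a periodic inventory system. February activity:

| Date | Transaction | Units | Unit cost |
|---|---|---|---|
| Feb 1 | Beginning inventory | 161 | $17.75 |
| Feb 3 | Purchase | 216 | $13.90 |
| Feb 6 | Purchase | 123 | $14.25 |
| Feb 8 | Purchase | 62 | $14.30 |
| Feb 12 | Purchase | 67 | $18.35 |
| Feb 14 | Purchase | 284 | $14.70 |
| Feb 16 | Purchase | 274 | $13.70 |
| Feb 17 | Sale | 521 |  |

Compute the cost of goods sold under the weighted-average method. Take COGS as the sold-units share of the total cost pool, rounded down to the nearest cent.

Feb 17, sell 521: 521/1187 × $17,657.55 → $7,750.28
Ending inventory (cost pool remaining) = $9,907.27
Check: goods available $17,657.55 = COGS $7,750.28 + ending $9,907.27

COGS = $7,750.28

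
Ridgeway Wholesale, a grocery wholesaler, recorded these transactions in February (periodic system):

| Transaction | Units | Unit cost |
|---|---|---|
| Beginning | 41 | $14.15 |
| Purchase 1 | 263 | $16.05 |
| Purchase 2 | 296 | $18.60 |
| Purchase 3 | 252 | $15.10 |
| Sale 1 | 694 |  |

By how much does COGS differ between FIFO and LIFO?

FIFO COGS: 41 @ $14.15 + 263 @ $16.05 + 296 @ $18.60 + 94 @ $15.10 = $11,726.30
LIFO COGS: 252 @ $15.10 + 296 @ $18.60 + 146 @ $16.05 = $11,654.10
Difference = |$11,726.30 − $11,654.10| = $72.20

$72.20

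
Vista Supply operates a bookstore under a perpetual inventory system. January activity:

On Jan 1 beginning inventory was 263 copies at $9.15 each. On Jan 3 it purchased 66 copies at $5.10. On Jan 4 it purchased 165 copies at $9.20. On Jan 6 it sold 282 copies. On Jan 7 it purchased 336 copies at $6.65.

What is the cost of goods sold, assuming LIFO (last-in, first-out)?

Jan 6, 282 sold [LIFO — newest first]: 165 @ $9.20 + 66 @ $5.10 + 51 @ $9.15 = $2,321.25
Ending inventory: 212 @ $9.15 + 336 @ $6.65 = $4,174.20

COGS = $2,321.25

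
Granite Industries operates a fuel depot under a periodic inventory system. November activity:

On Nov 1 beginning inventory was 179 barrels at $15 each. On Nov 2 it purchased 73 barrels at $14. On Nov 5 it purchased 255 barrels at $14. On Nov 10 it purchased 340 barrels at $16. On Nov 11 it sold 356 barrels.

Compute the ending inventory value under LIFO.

Nov 11, 356 sold [LIFO — newest first]: 340 @ $16 + 16 @ $14 = $5,664
Ending inventory: 179 @ $15 + 73 @ $14 + 239 @ $14 = $7,053

Ending inventory = $7,053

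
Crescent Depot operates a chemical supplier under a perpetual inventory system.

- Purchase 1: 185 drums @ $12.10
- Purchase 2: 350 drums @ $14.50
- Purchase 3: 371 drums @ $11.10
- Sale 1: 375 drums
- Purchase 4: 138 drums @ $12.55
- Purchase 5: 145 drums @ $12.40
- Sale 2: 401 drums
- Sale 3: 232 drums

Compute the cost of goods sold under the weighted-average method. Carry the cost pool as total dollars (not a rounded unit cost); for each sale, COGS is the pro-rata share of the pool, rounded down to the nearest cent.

After Purchase 1: 185 on hand, pool $2,238.50 (≈ $12.1000 each)
After Purchase 2: 535 on hand, pool $7,313.50 (≈ $13.6701 each)
After Purchase 3: 906 on hand, pool $11,431.60 (≈ $12.6177 each)
Sale 1, sell 375: 375/906 × $11,431.60 → $4,731.62
After Purchase 4: 669 on hand, pool $8,431.88 (≈ $12.6037 each)
After Purchase 5: 814 on hand, pool $10,229.88 (≈ $12.5674 each)
Sale 2, sell 401: 401/814 × $10,229.88 → $5,039.53
Sale 3, sell 232: 232/413 × $5,190.35 → $2,915.64
Total COGS = $4,731.62 + $5,039.53 + $2,915.64 = $12,686.79
Ending inventory (cost pool remaining) = $2,274.71
Check: goods available $14,961.50 = COGS $12,686.79 + ending $2,274.71

COGS = $12,686.79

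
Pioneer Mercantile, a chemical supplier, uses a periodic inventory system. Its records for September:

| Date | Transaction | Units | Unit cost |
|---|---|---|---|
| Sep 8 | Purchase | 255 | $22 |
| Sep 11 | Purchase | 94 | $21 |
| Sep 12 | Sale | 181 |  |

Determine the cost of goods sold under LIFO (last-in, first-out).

Sep 12, 181 sold [LIFO — newest first]: 94 @ $21 + 87 @ $22 = $3,888
Ending inventory: 168 @ $22 = $3,696
Check: goods available $7,584 = COGS $3,888 + ending $3,696

COGS = $3,888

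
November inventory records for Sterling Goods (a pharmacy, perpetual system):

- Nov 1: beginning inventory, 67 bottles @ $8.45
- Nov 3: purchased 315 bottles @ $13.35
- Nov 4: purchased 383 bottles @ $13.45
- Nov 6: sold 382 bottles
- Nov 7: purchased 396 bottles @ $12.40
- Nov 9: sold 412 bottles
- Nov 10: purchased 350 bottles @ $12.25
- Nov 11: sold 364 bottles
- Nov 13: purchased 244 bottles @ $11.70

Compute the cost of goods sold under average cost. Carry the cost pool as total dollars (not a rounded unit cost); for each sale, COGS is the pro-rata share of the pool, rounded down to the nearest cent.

After Nov 1: 67 on hand, pool $566.15 (≈ $8.4500 each)
After Nov 3: 382 on hand, pool $4,771.40 (≈ $12.4906 each)
After Nov 4: 765 on hand, pool $9,922.75 (≈ $12.9709 each)
Nov 6, sell 382: 382/765 × $9,922.75 → $4,954.88
After Nov 7: 779 on hand, pool $9,878.27 (≈ $12.6807 each)
Nov 9, sell 412: 412/779 × $9,878.27 → $5,224.45
After Nov 10: 717 on hand, pool $8,941.32 (≈ $12.4705 each)
Nov 11, sell 364: 364/717 × $8,941.32 → $4,539.24
After Nov 13: 597 on hand, pool $7,256.88 (≈ $12.1556 each)
Total COGS = $4,954.88 + $5,224.45 + $4,539.24 = $14,718.57
Ending inventory (cost pool remaining) = $7,256.88

COGS = $14,718.57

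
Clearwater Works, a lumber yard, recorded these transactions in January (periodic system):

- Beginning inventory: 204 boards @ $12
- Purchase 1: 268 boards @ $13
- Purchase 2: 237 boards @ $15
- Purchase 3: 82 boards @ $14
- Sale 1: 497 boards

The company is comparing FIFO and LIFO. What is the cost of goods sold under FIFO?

FIFO COGS: 204 @ $12 + 268 @ $13 + 25 @ $15 = $6,307
LIFO COGS: 82 @ $14 + 237 @ $15 + 178 @ $13 = $7,017

COGS = $6,307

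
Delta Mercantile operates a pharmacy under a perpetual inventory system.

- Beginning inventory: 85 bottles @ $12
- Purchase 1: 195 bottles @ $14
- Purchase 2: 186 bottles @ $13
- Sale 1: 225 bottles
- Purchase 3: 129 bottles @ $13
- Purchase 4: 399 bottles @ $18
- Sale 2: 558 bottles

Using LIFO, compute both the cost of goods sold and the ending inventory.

Sale 1 (225) [LIFO — newest first]: 186 @ $13 + 39 @ $14 = $2,964
Sale 2 (558) [LIFO — newest first]: 399 @ $18 + 129 @ $13 + 30 @ $14 = $9,279
Total COGS = $2,964 + $9,279 = $12,243
Ending inventory: 85 @ $12 + 126 @ $14 = $2,784

COGS = $12,243; ending inventory = $2,784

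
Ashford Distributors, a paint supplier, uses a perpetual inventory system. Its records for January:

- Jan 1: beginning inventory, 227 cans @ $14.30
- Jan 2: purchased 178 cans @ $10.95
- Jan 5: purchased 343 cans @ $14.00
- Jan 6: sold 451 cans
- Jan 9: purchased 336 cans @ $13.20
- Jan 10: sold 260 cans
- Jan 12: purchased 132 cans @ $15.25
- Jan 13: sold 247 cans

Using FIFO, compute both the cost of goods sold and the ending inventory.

Jan 6, 451 sold [FIFO — oldest first]: 227 @ $14.30 + 178 @ $10.95 + 46 @ $14.00 = $5,839.20
Jan 10, 260 sold [FIFO — oldest first]: 260 @ $14.00 = $3,640.00
Jan 13, 247 sold [FIFO — oldest first]: 37 @ $14.00 + 210 @ $13.20 = $3,290.00
Total COGS = $5,839.20 + $3,640.00 + $3,290.00 = $12,769.20
Ending inventory: 126 @ $13.20 + 132 @ $15.25 = $3,676.20

COGS = $12,769.20; ending inventory = $3,676.20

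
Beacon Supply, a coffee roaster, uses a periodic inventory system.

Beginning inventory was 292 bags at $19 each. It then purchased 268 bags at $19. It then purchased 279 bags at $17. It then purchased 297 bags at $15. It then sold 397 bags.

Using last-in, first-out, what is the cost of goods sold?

Sale 1 (397) [LIFO — newest first]: 297 @ $15 + 100 @ $17 = $6,155
Ending inventory: 292 @ $19 + 268 @ $19 + 179 @ $17 = $13,683

COGS = $6,155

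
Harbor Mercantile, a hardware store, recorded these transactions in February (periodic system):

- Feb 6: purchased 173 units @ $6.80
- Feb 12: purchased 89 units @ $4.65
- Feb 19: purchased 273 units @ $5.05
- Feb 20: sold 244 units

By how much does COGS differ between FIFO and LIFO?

FIFO COGS: 173 @ $6.80 + 71 @ $4.65 = $1,506.55
LIFO COGS: 244 @ $5.05 = $1,232.20
Difference = |$1,506.55 − $1,232.20| = $274.35

$274.35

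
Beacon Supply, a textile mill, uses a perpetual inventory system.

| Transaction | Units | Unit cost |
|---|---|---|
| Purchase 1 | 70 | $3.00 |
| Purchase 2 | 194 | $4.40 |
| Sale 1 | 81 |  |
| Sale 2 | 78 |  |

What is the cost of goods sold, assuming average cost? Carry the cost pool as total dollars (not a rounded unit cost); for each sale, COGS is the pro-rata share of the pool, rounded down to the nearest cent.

COGS = $640.57

After Purchase 1: 70 on hand, pool $210.00 (≈ $3.0000 each)
After Purchase 2: 264 on hand, pool $1,063.60 (≈ $4.0288 each)
Sale 1, sell 81: 81/264 × $1,063.60 → $326.33
Sale 2, sell 78: 78/183 × $737.27 → $314.24
Total COGS = $326.33 + $314.24 = $640.57
Ending inventory (cost pool remaining) = $423.03
Check: goods available $1,063.60 = COGS $640.57 + ending $423.03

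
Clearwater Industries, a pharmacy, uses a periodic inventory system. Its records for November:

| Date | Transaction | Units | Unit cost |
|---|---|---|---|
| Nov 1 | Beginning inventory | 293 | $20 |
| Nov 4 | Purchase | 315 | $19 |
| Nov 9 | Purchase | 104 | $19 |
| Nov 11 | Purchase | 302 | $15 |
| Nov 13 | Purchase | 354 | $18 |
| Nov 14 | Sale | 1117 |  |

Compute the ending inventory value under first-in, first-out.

Ending inventory = $4,518

Nov 14, 1117 sold [FIFO — oldest first]: 293 @ $20 + 315 @ $19 + 104 @ $19 + 302 @ $15 + 103 @ $18 = $20,205
Ending inventory: 251 @ $18 = $4,518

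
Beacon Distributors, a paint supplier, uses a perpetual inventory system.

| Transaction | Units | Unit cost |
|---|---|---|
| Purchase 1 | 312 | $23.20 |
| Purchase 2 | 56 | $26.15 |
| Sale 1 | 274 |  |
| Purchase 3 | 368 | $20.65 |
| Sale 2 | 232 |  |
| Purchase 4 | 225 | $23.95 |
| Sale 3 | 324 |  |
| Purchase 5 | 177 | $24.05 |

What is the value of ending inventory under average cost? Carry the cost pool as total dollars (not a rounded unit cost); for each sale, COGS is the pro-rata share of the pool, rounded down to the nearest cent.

Ending inventory = $7,216.19

After Purchase 1: 312 on hand, pool $7,238.40 (≈ $23.2000 each)
After Purchase 2: 368 on hand, pool $8,702.80 (≈ $23.6489 each)
Sale 1, sell 274: 274/368 × $8,702.80 → $6,479.80
After Purchase 3: 462 on hand, pool $9,822.20 (≈ $21.2602 each)
Sale 2, sell 232: 232/462 × $9,822.20 → $4,932.36
After Purchase 4: 455 on hand, pool $10,278.59 (≈ $22.5903 each)
Sale 3, sell 324: 324/455 × $10,278.59 → $7,319.25
After Purchase 5: 308 on hand, pool $7,216.19 (≈ $23.4292 each)
Total COGS = $6,479.80 + $4,932.36 + $7,319.25 = $18,731.41
Ending inventory (cost pool remaining) = $7,216.19
Check: goods available $25,947.60 = COGS $18,731.41 + ending $7,216.19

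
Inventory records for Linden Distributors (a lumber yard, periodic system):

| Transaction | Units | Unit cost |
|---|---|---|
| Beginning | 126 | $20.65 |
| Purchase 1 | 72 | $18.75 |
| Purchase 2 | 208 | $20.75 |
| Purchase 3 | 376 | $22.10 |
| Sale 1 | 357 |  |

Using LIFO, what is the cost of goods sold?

Sale 1 (357) [LIFO — newest first]: 357 @ $22.10 = $7,889.70
Ending inventory: 126 @ $20.65 + 72 @ $18.75 + 208 @ $20.75 + 19 @ $22.10 = $8,687.80
Check: goods available $16,577.50 = COGS $7,889.70 + ending $8,687.80

COGS = $7,889.70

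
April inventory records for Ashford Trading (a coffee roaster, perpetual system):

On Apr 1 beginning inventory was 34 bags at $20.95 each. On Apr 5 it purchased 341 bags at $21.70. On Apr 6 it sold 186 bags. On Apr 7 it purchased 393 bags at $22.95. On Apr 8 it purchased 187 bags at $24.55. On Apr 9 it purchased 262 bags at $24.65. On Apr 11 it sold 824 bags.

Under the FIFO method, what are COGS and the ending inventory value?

COGS = $23,077.95; ending inventory = $5,102.55

Apr 6, 186 sold [FIFO — oldest first]: 34 @ $20.95 + 152 @ $21.70 = $4,010.70
Apr 11, 824 sold [FIFO — oldest first]: 189 @ $21.70 + 393 @ $22.95 + 187 @ $24.55 + 55 @ $24.65 = $19,067.25
Total COGS = $4,010.70 + $19,067.25 = $23,077.95
Ending inventory: 207 @ $24.65 = $5,102.55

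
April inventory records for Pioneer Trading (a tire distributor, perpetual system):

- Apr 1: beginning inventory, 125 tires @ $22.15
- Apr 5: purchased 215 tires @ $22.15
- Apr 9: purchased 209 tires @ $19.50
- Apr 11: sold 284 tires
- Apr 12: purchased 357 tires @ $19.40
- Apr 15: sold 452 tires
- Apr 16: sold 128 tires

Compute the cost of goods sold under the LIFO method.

COGS = $17,602.00

Apr 11, 284 sold [LIFO — newest first]: 209 @ $19.50 + 75 @ $22.15 = $5,736.75
Apr 15, 452 sold [LIFO — newest first]: 357 @ $19.40 + 95 @ $22.15 = $9,030.05
Apr 16, 128 sold [LIFO — newest first]: 45 @ $22.15 + 83 @ $22.15 = $2,835.20
Total COGS = $5,736.75 + $9,030.05 + $2,835.20 = $17,602.00
Ending inventory: 42 @ $22.15 = $930.30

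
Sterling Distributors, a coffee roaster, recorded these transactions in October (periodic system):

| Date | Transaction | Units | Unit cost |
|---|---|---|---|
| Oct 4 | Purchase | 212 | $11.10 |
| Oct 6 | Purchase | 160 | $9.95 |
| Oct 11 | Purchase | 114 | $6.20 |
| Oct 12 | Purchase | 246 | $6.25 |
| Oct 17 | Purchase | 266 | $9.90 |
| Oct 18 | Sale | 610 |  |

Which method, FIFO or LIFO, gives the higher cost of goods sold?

FIFO

FIFO COGS: 212 @ $11.10 + 160 @ $9.95 + 114 @ $6.20 + 124 @ $6.25 = $5,427.00
LIFO COGS: 266 @ $9.90 + 246 @ $6.25 + 98 @ $6.20 = $4,778.50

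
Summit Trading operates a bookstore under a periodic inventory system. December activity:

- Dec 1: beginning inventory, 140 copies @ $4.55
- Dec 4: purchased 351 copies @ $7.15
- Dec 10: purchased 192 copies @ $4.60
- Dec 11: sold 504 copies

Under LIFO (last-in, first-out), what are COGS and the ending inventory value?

COGS = $3,114.00; ending inventory = $915.85

Dec 11, 504 sold [LIFO — newest first]: 192 @ $4.60 + 312 @ $7.15 = $3,114.00
Ending inventory: 140 @ $4.55 + 39 @ $7.15 = $915.85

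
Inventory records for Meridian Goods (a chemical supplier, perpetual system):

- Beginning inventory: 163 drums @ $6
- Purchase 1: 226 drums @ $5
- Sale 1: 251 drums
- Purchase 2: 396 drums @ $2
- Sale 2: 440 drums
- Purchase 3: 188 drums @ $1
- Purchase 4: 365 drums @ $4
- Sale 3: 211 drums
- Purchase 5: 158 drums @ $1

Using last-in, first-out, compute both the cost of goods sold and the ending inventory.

Sale 1 (251) [LIFO — newest first]: 226 @ $5 + 25 @ $6 = $1,280
Sale 2 (440) [LIFO — newest first]: 396 @ $2 + 44 @ $6 = $1,056
Sale 3 (211) [LIFO — newest first]: 211 @ $4 = $844
Total COGS = $1,280 + $1,056 + $844 = $3,180
Ending inventory: 94 @ $6 + 188 @ $1 + 154 @ $4 + 158 @ $1 = $1,526
Check: goods available $4,706 = COGS $3,180 + ending $1,526

COGS = $3,180; ending inventory = $1,526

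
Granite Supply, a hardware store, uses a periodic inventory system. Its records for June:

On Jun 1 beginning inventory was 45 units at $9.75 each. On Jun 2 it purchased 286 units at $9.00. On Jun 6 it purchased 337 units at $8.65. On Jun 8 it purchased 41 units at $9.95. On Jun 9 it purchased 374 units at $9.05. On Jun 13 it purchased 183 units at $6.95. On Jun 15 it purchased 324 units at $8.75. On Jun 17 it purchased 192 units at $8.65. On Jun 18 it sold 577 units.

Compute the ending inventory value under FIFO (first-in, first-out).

Jun 18, 577 sold [FIFO — oldest first]: 45 @ $9.75 + 286 @ $9.00 + 246 @ $8.65 = $5,140.65
Ending inventory: 91 @ $8.65 + 41 @ $9.95 + 374 @ $9.05 + 183 @ $6.95 + 324 @ $8.75 + 192 @ $8.65 = $10,347.45

Ending inventory = $10,347.45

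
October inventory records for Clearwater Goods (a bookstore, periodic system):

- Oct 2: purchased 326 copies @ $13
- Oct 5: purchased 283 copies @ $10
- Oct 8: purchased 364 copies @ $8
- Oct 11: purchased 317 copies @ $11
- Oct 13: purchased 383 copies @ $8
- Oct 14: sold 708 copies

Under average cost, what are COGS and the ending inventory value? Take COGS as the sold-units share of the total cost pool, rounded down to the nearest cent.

Oct 14, sell 708: 708/1673 × $16,531.00 → $6,995.78
Ending inventory (cost pool remaining) = $9,535.22

COGS = $6,995.78; ending inventory = $9,535.22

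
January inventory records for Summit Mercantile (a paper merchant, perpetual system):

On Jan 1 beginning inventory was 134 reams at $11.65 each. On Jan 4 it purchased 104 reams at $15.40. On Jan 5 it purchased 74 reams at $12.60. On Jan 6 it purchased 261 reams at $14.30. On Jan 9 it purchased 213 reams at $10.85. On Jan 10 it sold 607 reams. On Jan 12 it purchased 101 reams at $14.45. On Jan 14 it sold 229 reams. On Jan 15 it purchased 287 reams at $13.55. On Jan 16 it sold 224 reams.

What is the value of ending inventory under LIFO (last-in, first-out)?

Jan 10, 607 sold [LIFO — newest first]: 213 @ $10.85 + 261 @ $14.30 + 74 @ $12.60 + 59 @ $15.40 = $7,884.35
Jan 14, 229 sold [LIFO — newest first]: 101 @ $14.45 + 45 @ $15.40 + 83 @ $11.65 = $3,119.40
Jan 16, 224 sold [LIFO — newest first]: 224 @ $13.55 = $3,035.20
Total COGS = $7,884.35 + $3,119.40 + $3,035.20 = $14,038.95
Ending inventory: 51 @ $11.65 + 63 @ $13.55 = $1,447.80

Ending inventory = $1,447.80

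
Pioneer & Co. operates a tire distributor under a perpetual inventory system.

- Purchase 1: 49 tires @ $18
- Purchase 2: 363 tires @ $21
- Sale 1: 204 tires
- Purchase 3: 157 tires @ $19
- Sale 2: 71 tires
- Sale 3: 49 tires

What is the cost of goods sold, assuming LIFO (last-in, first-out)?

COGS = $6,564

Sale 1 (204) [LIFO — newest first]: 204 @ $21 = $4,284
Sale 2 (71) [LIFO — newest first]: 71 @ $19 = $1,349
Sale 3 (49) [LIFO — newest first]: 49 @ $19 = $931
Total COGS = $4,284 + $1,349 + $931 = $6,564
Ending inventory: 49 @ $18 + 159 @ $21 + 37 @ $19 = $4,924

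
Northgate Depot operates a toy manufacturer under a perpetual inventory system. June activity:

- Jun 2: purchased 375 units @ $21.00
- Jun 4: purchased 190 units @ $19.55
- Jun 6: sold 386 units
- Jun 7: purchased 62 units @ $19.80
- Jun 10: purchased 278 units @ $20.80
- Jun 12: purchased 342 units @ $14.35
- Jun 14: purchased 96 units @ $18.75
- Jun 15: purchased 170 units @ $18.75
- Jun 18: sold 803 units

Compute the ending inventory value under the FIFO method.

Jun 6, 386 sold [FIFO — oldest first]: 375 @ $21.00 + 11 @ $19.55 = $8,090.05
Jun 18, 803 sold [FIFO — oldest first]: 179 @ $19.55 + 62 @ $19.80 + 278 @ $20.80 + 284 @ $14.35 = $14,584.85
Total COGS = $8,090.05 + $14,584.85 = $22,674.90
Ending inventory: 58 @ $14.35 + 96 @ $18.75 + 170 @ $18.75 = $5,819.80

Ending inventory = $5,819.80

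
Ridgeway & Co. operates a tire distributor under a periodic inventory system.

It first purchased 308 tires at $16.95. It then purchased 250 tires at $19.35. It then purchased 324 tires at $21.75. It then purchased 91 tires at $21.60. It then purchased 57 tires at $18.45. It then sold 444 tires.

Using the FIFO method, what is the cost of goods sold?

Sale 1 (444) [FIFO — oldest first]: 308 @ $16.95 + 136 @ $19.35 = $7,852.20
Ending inventory: 114 @ $19.35 + 324 @ $21.75 + 91 @ $21.60 + 57 @ $18.45 = $12,270.15

COGS = $7,852.20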